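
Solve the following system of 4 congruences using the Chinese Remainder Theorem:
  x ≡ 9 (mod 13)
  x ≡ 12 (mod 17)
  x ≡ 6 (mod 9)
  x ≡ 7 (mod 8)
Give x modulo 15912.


Product of moduli M = 13 · 17 · 9 · 8 = 15912.
Merge one congruence at a time:
  Start: x ≡ 9 (mod 13).
  Combine with x ≡ 12 (mod 17); new modulus lcm = 221.
    Write x = 9 + 13·t and substitute into x ≡ 12 (mod 17): 13·t ≡ 12 − 9 = 3 (mod 17).
    The inverse of 13 mod 17 is 4 (since 13·4 = 52 = 3·17 + 1), so t ≡ 4·3 = 12 ≡ 12 (mod 17).
    Then x = 9 + 13·12 = 165, valid modulo lcm(13, 17) = 221: x ≡ 165 (mod 221).
  Combine with x ≡ 6 (mod 9); new modulus lcm = 1989.
    Write x = 165 + 221·t and substitute into x ≡ 6 (mod 9): 221·t ≡ 6 − 165 = -159 (mod 9).
    Reduce coefficients mod 9: 5·t ≡ 3 (mod 9).
    The inverse of 5 mod 9 is 2 (since 5·2 = 10 = 1·9 + 1), so t ≡ 2·3 = 6 ≡ 6 (mod 9).
    Then x = 165 + 221·6 = 1491, valid modulo lcm(221, 9) = 1989: x ≡ 1491 (mod 1989).
  Combine with x ≡ 7 (mod 8); new modulus lcm = 15912.
    Write x = 1491 + 1989·t and substitute into x ≡ 7 (mod 8): 1989·t ≡ 7 − 1491 = -1484 (mod 8).
    Reduce coefficients mod 8: 5·t ≡ 4 (mod 8).
    The inverse of 5 mod 8 is 5 (since 5·5 = 25 = 3·8 + 1), so t ≡ 5·4 = 20 ≡ 4 (mod 8).
    Then x = 1491 + 1989·4 = 9447, valid modulo lcm(1989, 8) = 15912: x ≡ 9447 (mod 15912).
Verify against each original: 9447 mod 13 = 9, 9447 mod 17 = 12, 9447 mod 9 = 6, 9447 mod 8 = 7.

x ≡ 9447 (mod 15912).


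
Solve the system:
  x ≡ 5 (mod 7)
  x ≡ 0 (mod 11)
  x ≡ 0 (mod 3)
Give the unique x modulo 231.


Moduli 7, 11, 3 are pairwise coprime; by CRT there is a unique solution modulo M = 7 · 11 · 3 = 231.
Solve pairwise, accumulating the modulus:
  Start with x ≡ 5 (mod 7).
  Combine with x ≡ 0 (mod 11): since gcd(7, 11) = 1, we get a unique residue mod 77.
    Write x = 5 + 7·t and substitute into x ≡ 0 (mod 11): 7·t ≡ 0 − 5 = -5 (mod 11).
    Reduce coefficients mod 11: 7·t ≡ 6 (mod 11).
    The inverse of 7 mod 11 is 8 (since 7·8 = 56 = 5·11 + 1), so t ≡ 8·6 = 48 ≡ 4 (mod 11).
    Then x = 5 + 7·4 = 33, valid modulo lcm(7, 11) = 77: x ≡ 33 (mod 77).
  Combine with x ≡ 0 (mod 3): since gcd(77, 3) = 1, we get a unique residue mod 231.
    Write x = 33 + 77·t and substitute into x ≡ 0 (mod 3): 77·t ≡ 0 − 33 = -33 (mod 3).
    Reduce coefficients mod 3: 2·t ≡ 0 (mod 3).
    The inverse of 2 mod 3 is 2 (since 2·2 = 4 = 1·3 + 1), so t ≡ 2·0 = 0 ≡ 0 (mod 3).
    Then x = 33 + 77·0 = 33, valid modulo lcm(77, 3) = 231: x ≡ 33 (mod 231).
Verify: 33 mod 7 = 5 ✓, 33 mod 11 = 0 ✓, 33 mod 3 = 0 ✓.

x ≡ 33 (mod 231).


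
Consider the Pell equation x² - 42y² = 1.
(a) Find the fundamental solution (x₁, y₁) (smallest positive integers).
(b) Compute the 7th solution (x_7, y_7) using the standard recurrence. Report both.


Step 1: Find the fundamental solution (x₁, y₁) of x² - 42y² = 1.
  Expand √42 as a continued fraction. a₀ = ⌊√42⌋ = 6; iterate m_{k+1} = d_k·a_k − m_k, d_{k+1} = (42 − m_{k+1}²)/d_k, a_{k+1} = ⌊(a₀ + m_{k+1})/d_{k+1}⌋ (starting m₀ = 0, d₀ = 1), with convergents p_k = a_k·p_{k-1} + p_{k-2}, q_k = a_k·q_{k-1} + q_{k-2} (p₋₁ = 1, q₋₁ = 0):
  k = 0: a₀ = 6; p₀/q₀ = 6/1; p₀² − 42·q₀² = 36 − 42 = -6.
  k = 1: m = 6, d = 6, a = ⌊(6 + 6)/6⌋ = 2; p/q = (2·6 + 1)/(2·1 + 0) = 13/2; p² − 42·q² = 169 − 168 = 1.
  The first convergent with p² − 42·q² = 1 gives the fundamental solution (x₁, y₁) = (13, 2).
Step 2: Apply the recurrence (x_{n+1}, y_{n+1}) = (x₁x_n + 42y₁y_n, x₁y_n + y₁x_n) repeatedly.
  From (x_1, y_1) = (13, 2): x_2 = 13·13 + 42·2·2 = 337; y_2 = 13·2 + 2·13 = 52.
  From (x_2, y_2) = (337, 52): x_3 = 13·337 + 42·2·52 = 8749; y_3 = 13·52 + 2·337 = 1350.
  From (x_3, y_3) = (8749, 1350): x_4 = 13·8749 + 42·2·1350 = 227137; y_4 = 13·1350 + 2·8749 = 35048.
  From (x_4, y_4) = (227137, 35048): x_5 = 13·227137 + 42·2·35048 = 5896813; y_5 = 13·35048 + 2·227137 = 909898.
  From (x_5, y_5) = (5896813, 909898): x_6 = 13·5896813 + 42·2·909898 = 153090001; y_6 = 13·909898 + 2·5896813 = 23622300.
  From (x_6, y_6) = (153090001, 23622300): x_7 = 13·153090001 + 42·2·23622300 = 3974443213; y_7 = 13·23622300 + 2·153090001 = 613269902.
Step 3: Verify x_7² - 42·y_7² = 15796198853361763369 - 15796198853361763368 = 1 (should be 1). ✓

(x_1, y_1) = (13, 2); (x_7, y_7) = (3974443213, 613269902).


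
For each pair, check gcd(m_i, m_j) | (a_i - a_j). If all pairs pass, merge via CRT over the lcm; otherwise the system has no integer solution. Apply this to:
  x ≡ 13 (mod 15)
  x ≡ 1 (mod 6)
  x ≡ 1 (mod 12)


Moduli 15, 6, 12 are not pairwise coprime, so CRT works modulo lcm(m_i) when all pairwise compatibility conditions hold.
Pairwise compatibility: gcd(m_i, m_j) must divide a_i - a_j for every pair.
Merge one congruence at a time:
  Start: x ≡ 13 (mod 15).
  Combine with x ≡ 1 (mod 6): gcd(15, 6) = 3; 1 - 13 = -12, which IS divisible by 3, so compatible.
    Write x = 13 + 15·t and substitute into x ≡ 1 (mod 6): 15·t ≡ 1 − 13 = -12 (mod 6).
    Divide the congruence (and modulus) by g = 3: 5·t ≡ -4 (mod 2).
    Reduce coefficients mod 2: 1·t ≡ 0 (mod 2).
    So t ≡ 0 (mod 2).
    Then x = 13 + 15·0 = 13, valid modulo lcm(15, 6) = 30: x ≡ 13 (mod 30).
  Combine with x ≡ 1 (mod 12): gcd(30, 12) = 6; 1 - 13 = -12, which IS divisible by 6, so compatible.
    Write x = 13 + 30·t and substitute into x ≡ 1 (mod 12): 30·t ≡ 1 − 13 = -12 (mod 12).
    Divide the congruence (and modulus) by g = 6: 5·t ≡ -2 (mod 2).
    Reduce coefficients mod 2: 1·t ≡ 0 (mod 2).
    So t ≡ 0 (mod 2).
    Then x = 13 + 30·0 = 13, valid modulo lcm(30, 12) = 60: x ≡ 13 (mod 60).
Verify: 13 mod 15 = 13, 13 mod 6 = 1, 13 mod 12 = 1.

x ≡ 13 (mod 60).


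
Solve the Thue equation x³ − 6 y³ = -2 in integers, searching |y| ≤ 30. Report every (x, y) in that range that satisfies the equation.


The equation is x³ - 6y³ = -2. For fixed y, x³ = 6·y³ − 2, so a solution requires the RHS to be a perfect cube.
Strategy: iterate y from -30 to 30, compute RHS = 6·y³ − 2, and check whether it is a (positive or negative) perfect cube.
Check small values of y:
  y = 0: RHS = -2 is not a perfect cube.
  y = 1: RHS = 4 is not a perfect cube.
  y = -1: RHS = -8 = (-2)³ ⇒ x = -2 works.
  y = 2: RHS = 46 is not a perfect cube.
  y = -2: RHS = -50 is not a perfect cube.
  y = 3: RHS = 160 is not a perfect cube.
  y = -3: RHS = -164 is not a perfect cube.
Continuing the search up to |y| = 30 finds no further solutions beyond those listed.
Collected solutions: (-2, -1).

Solutions (with |y| ≤ 30): (-2, -1).


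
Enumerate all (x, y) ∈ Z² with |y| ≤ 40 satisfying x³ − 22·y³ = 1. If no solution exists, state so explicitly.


The equation is x³ - 22y³ = 1. For fixed y, x³ = 22·y³ + 1, so a solution requires the RHS to be a perfect cube.
Strategy: iterate y from -40 to 40, compute RHS = 22·y³ + 1, and check whether it is a (positive or negative) perfect cube.
Check small values of y:
  y = 0: RHS = 1 = (1)³ ⇒ x = 1 works.
  y = 1: RHS = 23 is not a perfect cube.
  y = -1: RHS = -21 is not a perfect cube.
  y = 2: RHS = 177 is not a perfect cube.
  y = -2: RHS = -175 is not a perfect cube.
  y = 3: RHS = 595 is not a perfect cube.
  y = -3: RHS = -593 is not a perfect cube.
Continuing the search up to |y| = 40 finds no further solutions beyond those listed.
Collected solutions: (1, 0).

Solutions (with |y| ≤ 40): (1, 0).


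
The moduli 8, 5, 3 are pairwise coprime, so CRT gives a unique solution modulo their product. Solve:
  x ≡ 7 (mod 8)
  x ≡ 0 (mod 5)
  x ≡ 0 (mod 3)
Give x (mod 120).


Moduli 8, 5, 3 are pairwise coprime; by CRT there is a unique solution modulo M = 8 · 5 · 3 = 120.
Solve pairwise, accumulating the modulus:
  Start with x ≡ 7 (mod 8).
  Combine with x ≡ 0 (mod 5): since gcd(8, 5) = 1, we get a unique residue mod 40.
    Write x = 7 + 8·t and substitute into x ≡ 0 (mod 5): 8·t ≡ 0 − 7 = -7 (mod 5).
    Reduce coefficients mod 5: 3·t ≡ 3 (mod 5).
    The inverse of 3 mod 5 is 2 (since 3·2 = 6 = 1·5 + 1), so t ≡ 2·3 = 6 ≡ 1 (mod 5).
    Then x = 7 + 8·1 = 15, valid modulo lcm(8, 5) = 40: x ≡ 15 (mod 40).
  Combine with x ≡ 0 (mod 3): since gcd(40, 3) = 1, we get a unique residue mod 120.
    Write x = 15 + 40·t and substitute into x ≡ 0 (mod 3): 40·t ≡ 0 − 15 = -15 (mod 3).
    Reduce coefficients mod 3: 1·t ≡ 0 (mod 3).
    So t ≡ 0 (mod 3).
    Then x = 15 + 40·0 = 15, valid modulo lcm(40, 3) = 120: x ≡ 15 (mod 120).
Verify: 15 mod 8 = 7 ✓, 15 mod 5 = 0 ✓, 15 mod 3 = 0 ✓.

x ≡ 15 (mod 120).


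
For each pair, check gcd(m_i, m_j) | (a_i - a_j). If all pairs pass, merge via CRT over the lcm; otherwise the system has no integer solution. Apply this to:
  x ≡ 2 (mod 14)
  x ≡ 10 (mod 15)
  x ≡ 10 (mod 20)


Moduli 14, 15, 20 are not pairwise coprime, so CRT works modulo lcm(m_i) when all pairwise compatibility conditions hold.
Pairwise compatibility: gcd(m_i, m_j) must divide a_i - a_j for every pair.
Merge one congruence at a time:
  Start: x ≡ 2 (mod 14).
  Combine with x ≡ 10 (mod 15): gcd(14, 15) = 1; 10 - 2 = 8, which IS divisible by 1, so compatible.
    Write x = 2 + 14·t and substitute into x ≡ 10 (mod 15): 14·t ≡ 10 − 2 = 8 (mod 15).
    The inverse of 14 mod 15 is 14 (since 14·14 = 196 = 13·15 + 1), so t ≡ 14·8 = 112 ≡ 7 (mod 15).
    Then x = 2 + 14·7 = 100, valid modulo lcm(14, 15) = 210: x ≡ 100 (mod 210).
  Combine with x ≡ 10 (mod 20): gcd(210, 20) = 10; 10 - 100 = -90, which IS divisible by 10, so compatible.
    Write x = 100 + 210·t and substitute into x ≡ 10 (mod 20): 210·t ≡ 10 − 100 = -90 (mod 20).
    Divide the congruence (and modulus) by g = 10: 21·t ≡ -9 (mod 2).
    Reduce coefficients mod 2: 1·t ≡ 1 (mod 2).
    So t ≡ 1 (mod 2).
    Then x = 100 + 210·1 = 310, valid modulo lcm(210, 20) = 420: x ≡ 310 (mod 420).
Verify: 310 mod 14 = 2, 310 mod 15 = 10, 310 mod 20 = 10.

x ≡ 310 (mod 420).


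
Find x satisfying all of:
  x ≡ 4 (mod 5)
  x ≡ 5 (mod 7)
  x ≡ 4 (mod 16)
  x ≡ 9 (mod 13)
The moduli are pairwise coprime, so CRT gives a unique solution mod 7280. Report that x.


Product of moduli M = 5 · 7 · 16 · 13 = 7280.
Merge one congruence at a time:
  Start: x ≡ 4 (mod 5).
  Combine with x ≡ 5 (mod 7); new modulus lcm = 35.
    Write x = 4 + 5·t and substitute into x ≡ 5 (mod 7): 5·t ≡ 5 − 4 = 1 (mod 7).
    The inverse of 5 mod 7 is 3 (since 5·3 = 15 = 2·7 + 1), so t ≡ 3·1 = 3 ≡ 3 (mod 7).
    Then x = 4 + 5·3 = 19, valid modulo lcm(5, 7) = 35: x ≡ 19 (mod 35).
  Combine with x ≡ 4 (mod 16); new modulus lcm = 560.
    Write x = 19 + 35·t and substitute into x ≡ 4 (mod 16): 35·t ≡ 4 − 19 = -15 (mod 16).
    Reduce coefficients mod 16: 3·t ≡ 1 (mod 16).
    The inverse of 3 mod 16 is 11 (since 3·11 = 33 = 2·16 + 1), so t ≡ 11·1 = 11 ≡ 11 (mod 16).
    Then x = 19 + 35·11 = 404, valid modulo lcm(35, 16) = 560: x ≡ 404 (mod 560).
  Combine with x ≡ 9 (mod 13); new modulus lcm = 7280.
    Write x = 404 + 560·t and substitute into x ≡ 9 (mod 13): 560·t ≡ 9 − 404 = -395 (mod 13).
    Reduce coefficients mod 13: 1·t ≡ 8 (mod 13).
    So t ≡ 8 (mod 13).
    Then x = 404 + 560·8 = 4884, valid modulo lcm(560, 13) = 7280: x ≡ 4884 (mod 7280).
Verify against each original: 4884 mod 5 = 4, 4884 mod 7 = 5, 4884 mod 16 = 4, 4884 mod 13 = 9.

x ≡ 4884 (mod 7280).


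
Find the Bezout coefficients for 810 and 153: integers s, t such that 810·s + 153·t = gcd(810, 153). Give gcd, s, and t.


Euclidean algorithm on (810, 153) — divide until remainder is 0:
  810 = 5 · 153 + 45
  153 = 3 · 45 + 18
  45 = 2 · 18 + 9
  18 = 2 · 9 + 0
gcd(810, 153) = 9.
Track Bezout coefficients alongside the remainders: start with r₀ = 810 = a·1 + b·0 (s = 1, t = 0) and r₁ = 153 = a·0 + b·1 (s = 0, t = 1); each new remainder r_{k+1} = r_{k-1} − q_k·r_k inherits s_{k+1} = s_{k-1} − q_k·s_k, t_{k+1} = t_{k-1} − q_k·t_k, so r_k = a·s_k + b·t_k at every step:
  q = 5: r = 45, s = 1 − 5·0 = 1, t = 0 − 5·1 = -5  (check: 810·1 + 153·(-5) = 45)
  q = 3: r = 18, s = 0 − 3·1 = -3, t = 1 − 3·(-5) = 16  (check: 810·(-3) + 153·16 = 18)
  q = 2: r = 9, s = 1 − 2·(-3) = 7, t = -5 − 2·16 = -37  (check: 810·7 + 153·(-37) = 9)
The row with r = 9 (the gcd) gives the Bezout coefficients s = 7, t = -37.
Result: 810 · (7) + 153 · (-37) = 9.

gcd(810, 153) = 9; s = 7, t = -37 (check: 810·7 + 153·(-37) = 9).


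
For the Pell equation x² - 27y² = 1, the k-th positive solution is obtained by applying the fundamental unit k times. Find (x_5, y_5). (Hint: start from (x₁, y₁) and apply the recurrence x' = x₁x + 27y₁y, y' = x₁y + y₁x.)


Step 1: Find the fundamental solution (x₁, y₁) of x² - 27y² = 1.
  Expand √27 as a continued fraction. a₀ = ⌊√27⌋ = 5; iterate m_{k+1} = d_k·a_k − m_k, d_{k+1} = (27 − m_{k+1}²)/d_k, a_{k+1} = ⌊(a₀ + m_{k+1})/d_{k+1}⌋ (starting m₀ = 0, d₀ = 1), with convergents p_k = a_k·p_{k-1} + p_{k-2}, q_k = a_k·q_{k-1} + q_{k-2} (p₋₁ = 1, q₋₁ = 0):
  k = 0: a₀ = 5; p₀/q₀ = 5/1; p₀² − 27·q₀² = 25 − 27 = -2.
  k = 1: m = 5, d = 2, a = ⌊(5 + 5)/2⌋ = 5; p/q = (5·5 + 1)/(5·1 + 0) = 26/5; p² − 27·q² = 676 − 675 = 1.
  The first convergent with p² − 27·q² = 1 gives the fundamental solution (x₁, y₁) = (26, 5).
Step 2: Apply the recurrence (x_{n+1}, y_{n+1}) = (x₁x_n + 27y₁y_n, x₁y_n + y₁x_n) repeatedly.
  From (x_1, y_1) = (26, 5): x_2 = 26·26 + 27·5·5 = 1351; y_2 = 26·5 + 5·26 = 260.
  From (x_2, y_2) = (1351, 260): x_3 = 26·1351 + 27·5·260 = 70226; y_3 = 26·260 + 5·1351 = 13515.
  From (x_3, y_3) = (70226, 13515): x_4 = 26·70226 + 27·5·13515 = 3650401; y_4 = 26·13515 + 5·70226 = 702520.
  From (x_4, y_4) = (3650401, 702520): x_5 = 26·3650401 + 27·5·702520 = 189750626; y_5 = 26·702520 + 5·3650401 = 36517525.
Step 3: Verify x_5² - 27·y_5² = 36005300067391876 - 36005300067391875 = 1 (should be 1). ✓

(x_1, y_1) = (26, 5); (x_5, y_5) = (189750626, 36517525).


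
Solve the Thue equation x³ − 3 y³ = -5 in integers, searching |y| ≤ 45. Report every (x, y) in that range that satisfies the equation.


The equation is x³ - 3y³ = -5. For fixed y, x³ = 3·y³ − 5, so a solution requires the RHS to be a perfect cube.
Strategy: iterate y from -45 to 45, compute RHS = 3·y³ − 5, and check whether it is a (positive or negative) perfect cube.
Check small values of y:
  y = 0: RHS = -5 is not a perfect cube.
  y = 1: RHS = -2 is not a perfect cube.
  y = -1: RHS = -8 = (-2)³ ⇒ x = -2 works.
  y = 2: RHS = 19 is not a perfect cube.
  y = -2: RHS = -29 is not a perfect cube.
  y = 3: RHS = 76 is not a perfect cube.
  y = -3: RHS = -86 is not a perfect cube.
Continuing the search up to |y| = 45 finds no further solutions beyond those listed.
Collected solutions: (-2, -1).

Solutions (with |y| ≤ 45): (-2, -1).


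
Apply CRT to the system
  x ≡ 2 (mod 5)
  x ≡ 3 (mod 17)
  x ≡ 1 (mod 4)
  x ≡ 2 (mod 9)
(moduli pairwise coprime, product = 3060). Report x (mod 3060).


Product of moduli M = 5 · 17 · 4 · 9 = 3060.
Merge one congruence at a time:
  Start: x ≡ 2 (mod 5).
  Combine with x ≡ 3 (mod 17); new modulus lcm = 85.
    Write x = 2 + 5·t and substitute into x ≡ 3 (mod 17): 5·t ≡ 3 − 2 = 1 (mod 17).
    The inverse of 5 mod 17 is 7 (since 5·7 = 35 = 2·17 + 1), so t ≡ 7·1 = 7 ≡ 7 (mod 17).
    Then x = 2 + 5·7 = 37, valid modulo lcm(5, 17) = 85: x ≡ 37 (mod 85).
  Combine with x ≡ 1 (mod 4); new modulus lcm = 340.
    Write x = 37 + 85·t and substitute into x ≡ 1 (mod 4): 85·t ≡ 1 − 37 = -36 (mod 4).
    Reduce coefficients mod 4: 1·t ≡ 0 (mod 4).
    So t ≡ 0 (mod 4).
    Then x = 37 + 85·0 = 37, valid modulo lcm(85, 4) = 340: x ≡ 37 (mod 340).
  Combine with x ≡ 2 (mod 9); new modulus lcm = 3060.
    Write x = 37 + 340·t and substitute into x ≡ 2 (mod 9): 340·t ≡ 2 − 37 = -35 (mod 9).
    Reduce coefficients mod 9: 7·t ≡ 1 (mod 9).
    The inverse of 7 mod 9 is 4 (since 7·4 = 28 = 3·9 + 1), so t ≡ 4·1 = 4 ≡ 4 (mod 9).
    Then x = 37 + 340·4 = 1397, valid modulo lcm(340, 9) = 3060: x ≡ 1397 (mod 3060).
Verify against each original: 1397 mod 5 = 2, 1397 mod 17 = 3, 1397 mod 4 = 1, 1397 mod 9 = 2.

x ≡ 1397 (mod 3060).


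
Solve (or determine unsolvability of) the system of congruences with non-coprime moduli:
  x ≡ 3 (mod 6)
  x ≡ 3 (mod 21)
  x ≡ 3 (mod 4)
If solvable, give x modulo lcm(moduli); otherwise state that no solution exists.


Moduli 6, 21, 4 are not pairwise coprime, so CRT works modulo lcm(m_i) when all pairwise compatibility conditions hold.
Pairwise compatibility: gcd(m_i, m_j) must divide a_i - a_j for every pair.
Merge one congruence at a time:
  Start: x ≡ 3 (mod 6).
  Combine with x ≡ 3 (mod 21): gcd(6, 21) = 3; 3 - 3 = 0, which IS divisible by 3, so compatible.
    Write x = 3 + 6·t and substitute into x ≡ 3 (mod 21): 6·t ≡ 3 − 3 = 0 (mod 21).
    Divide the congruence (and modulus) by g = 3: 2·t ≡ 0 (mod 7).
    The inverse of 2 mod 7 is 4 (since 2·4 = 8 = 1·7 + 1), so t ≡ 4·0 = 0 ≡ 0 (mod 7).
    Then x = 3 + 6·0 = 3, valid modulo lcm(6, 21) = 42: x ≡ 3 (mod 42).
  Combine with x ≡ 3 (mod 4): gcd(42, 4) = 2; 3 - 3 = 0, which IS divisible by 2, so compatible.
    Write x = 3 + 42·t and substitute into x ≡ 3 (mod 4): 42·t ≡ 3 − 3 = 0 (mod 4).
    Divide the congruence (and modulus) by g = 2: 21·t ≡ 0 (mod 2).
    Reduce coefficients mod 2: 1·t ≡ 0 (mod 2).
    So t ≡ 0 (mod 2).
    Then x = 3 + 42·0 = 3, valid modulo lcm(42, 4) = 84: x ≡ 3 (mod 84).
Verify: 3 mod 6 = 3, 3 mod 21 = 3, 3 mod 4 = 3.

x ≡ 3 (mod 84).


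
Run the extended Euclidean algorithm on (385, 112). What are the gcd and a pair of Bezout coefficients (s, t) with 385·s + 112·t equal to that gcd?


Euclidean algorithm on (385, 112) — divide until remainder is 0:
  385 = 3 · 112 + 49
  112 = 2 · 49 + 14
  49 = 3 · 14 + 7
  14 = 2 · 7 + 0
gcd(385, 112) = 7.
Track Bezout coefficients alongside the remainders: start with r₀ = 385 = a·1 + b·0 (s = 1, t = 0) and r₁ = 112 = a·0 + b·1 (s = 0, t = 1); each new remainder r_{k+1} = r_{k-1} − q_k·r_k inherits s_{k+1} = s_{k-1} − q_k·s_k, t_{k+1} = t_{k-1} − q_k·t_k, so r_k = a·s_k + b·t_k at every step:
  q = 3: r = 49, s = 1 − 3·0 = 1, t = 0 − 3·1 = -3  (check: 385·1 + 112·(-3) = 49)
  q = 2: r = 14, s = 0 − 2·1 = -2, t = 1 − 2·(-3) = 7  (check: 385·(-2) + 112·7 = 14)
  q = 3: r = 7, s = 1 − 3·(-2) = 7, t = -3 − 3·7 = -24  (check: 385·7 + 112·(-24) = 7)
The row with r = 7 (the gcd) gives the Bezout coefficients s = 7, t = -24.
Result: 385 · (7) + 112 · (-24) = 7.

gcd(385, 112) = 7; s = 7, t = -24 (check: 385·7 + 112·(-24) = 7).


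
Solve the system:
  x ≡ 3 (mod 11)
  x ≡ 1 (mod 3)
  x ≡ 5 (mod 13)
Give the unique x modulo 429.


Moduli 11, 3, 13 are pairwise coprime; by CRT there is a unique solution modulo M = 11 · 3 · 13 = 429.
Solve pairwise, accumulating the modulus:
  Start with x ≡ 3 (mod 11).
  Combine with x ≡ 1 (mod 3): since gcd(11, 3) = 1, we get a unique residue mod 33.
    Write x = 3 + 11·t and substitute into x ≡ 1 (mod 3): 11·t ≡ 1 − 3 = -2 (mod 3).
    Reduce coefficients mod 3: 2·t ≡ 1 (mod 3).
    The inverse of 2 mod 3 is 2 (since 2·2 = 4 = 1·3 + 1), so t ≡ 2·1 = 2 ≡ 2 (mod 3).
    Then x = 3 + 11·2 = 25, valid modulo lcm(11, 3) = 33: x ≡ 25 (mod 33).
  Combine with x ≡ 5 (mod 13): since gcd(33, 13) = 1, we get a unique residue mod 429.
    Write x = 25 + 33·t and substitute into x ≡ 5 (mod 13): 33·t ≡ 5 − 25 = -20 (mod 13).
    Reduce coefficients mod 13: 7·t ≡ 6 (mod 13).
    The inverse of 7 mod 13 is 2 (since 7·2 = 14 = 1·13 + 1), so t ≡ 2·6 = 12 ≡ 12 (mod 13).
    Then x = 25 + 33·12 = 421, valid modulo lcm(33, 13) = 429: x ≡ 421 (mod 429).
Verify: 421 mod 11 = 3 ✓, 421 mod 3 = 1 ✓, 421 mod 13 = 5 ✓.

x ≡ 421 (mod 429).


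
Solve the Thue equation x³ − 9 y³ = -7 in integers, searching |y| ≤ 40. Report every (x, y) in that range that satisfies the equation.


The equation is x³ - 9y³ = -7. For fixed y, x³ = 9·y³ − 7, so a solution requires the RHS to be a perfect cube.
Strategy: iterate y from -40 to 40, compute RHS = 9·y³ − 7, and check whether it is a (positive or negative) perfect cube.
Check small values of y:
  y = 0: RHS = -7 is not a perfect cube.
  y = 1: RHS = 2 is not a perfect cube.
  y = -1: RHS = -16 is not a perfect cube.
  y = 2: RHS = 65 is not a perfect cube.
  y = -2: RHS = -79 is not a perfect cube.
  y = 3: RHS = 236 is not a perfect cube.
  y = -3: RHS = -250 is not a perfect cube.
Continuing the search up to |y| = 40 finds no solutions either.
No (x, y) in the scanned range satisfies the equation.

No integer solutions with |y| ≤ 40.


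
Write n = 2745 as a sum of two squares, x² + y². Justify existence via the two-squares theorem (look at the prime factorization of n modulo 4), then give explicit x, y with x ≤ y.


Step 1: Factor n = 2745 = 3^2 · 5 · 61.
Step 2: Check the mod-4 condition on each prime factor: 3 ≡ 3 (mod 4), exponent 2 (must be even); 5 ≡ 1 (mod 4), exponent 1; 61 ≡ 1 (mod 4), exponent 1.
All primes ≡ 3 (mod 4) appear to even exponent (or don't appear), so by the two-squares theorem n IS expressible as a sum of two squares.
Step 3: Build a representation. Group n = k² · m with k = 3 and m = 5 · 61 = 305 (a product of primes ≡ 1 (mod 4)); a representation of m scales to one of n via (k·x)² + (k·y)² = k²(x² + y²). Each prime p ≡ 1 (mod 4) is itself a sum of two squares; find a² by testing p − a² for a perfect square:
  5: 5 − 1² = 4 = 2² ⇒ 5 = 1² + 2².
  61: 61 − 1² = 60, 61 − 2² = 57, 61 − 3² = 52, 61 − 4² = 45, 61 − 5² = 36 = 6² ⇒ 61 = 5² + 6².
  Combine using the Brahmagupta–Fibonacci identity (a² + b²)(c² + d²) = (ac − bd)² + (ad + bc)² = (ac + bd)² + (ad − bc)²:
  5 · 61 = 305: from (1² + 2²)(5² + 6²), take (1·5 − 2·6, 1·6 + 2·5) = (5 − 12, 6 + 10) = (-7, 16); dropping signs (only squares matter) gives (7, 16); check 7² + 16² = 49 + 256 = 305 ✓.
  Scale by k = 3: (3·7, 3·16) = (21, 48).
Step 4: Order so x ≤ y and verify: 21² + 48² = 441 + 2304 = 2745 = n. ✓

n = 2745 = 21² + 48² (one valid representation with x ≤ y).


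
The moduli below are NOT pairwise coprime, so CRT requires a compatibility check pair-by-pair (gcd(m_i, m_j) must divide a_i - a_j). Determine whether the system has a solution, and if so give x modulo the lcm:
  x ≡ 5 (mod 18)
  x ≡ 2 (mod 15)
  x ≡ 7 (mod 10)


Moduli 18, 15, 10 are not pairwise coprime, so CRT works modulo lcm(m_i) when all pairwise compatibility conditions hold.
Pairwise compatibility: gcd(m_i, m_j) must divide a_i - a_j for every pair.
Merge one congruence at a time:
  Start: x ≡ 5 (mod 18).
  Combine with x ≡ 2 (mod 15): gcd(18, 15) = 3; 2 - 5 = -3, which IS divisible by 3, so compatible.
    Write x = 5 + 18·t and substitute into x ≡ 2 (mod 15): 18·t ≡ 2 − 5 = -3 (mod 15).
    Divide the congruence (and modulus) by g = 3: 6·t ≡ -1 (mod 5).
    Reduce coefficients mod 5: 1·t ≡ 4 (mod 5).
    So t ≡ 4 (mod 5).
    Then x = 5 + 18·4 = 77, valid modulo lcm(18, 15) = 90: x ≡ 77 (mod 90).
  Combine with x ≡ 7 (mod 10): gcd(90, 10) = 10; 7 - 77 = -70, which IS divisible by 10, so compatible.
    Write x = 77 + 90·t and substitute into x ≡ 7 (mod 10): 90·t ≡ 7 − 77 = -70 (mod 10).
    Divide the congruence (and modulus) by g = 10: 9·t ≡ -7 (mod 1).
    Modulo 1 every t works; take t = 0.
    Then x = 77 + 90·0 = 77, valid modulo lcm(90, 10) = 90: x ≡ 77 (mod 90).
Verify: 77 mod 18 = 5, 77 mod 15 = 2, 77 mod 10 = 7.

x ≡ 77 (mod 90).


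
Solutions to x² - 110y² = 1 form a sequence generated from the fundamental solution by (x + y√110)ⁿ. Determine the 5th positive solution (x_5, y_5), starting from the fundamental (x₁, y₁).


Step 1: Find the fundamental solution (x₁, y₁) of x² - 110y² = 1.
  Expand √110 as a continued fraction. a₀ = ⌊√110⌋ = 10; iterate m_{k+1} = d_k·a_k − m_k, d_{k+1} = (110 − m_{k+1}²)/d_k, a_{k+1} = ⌊(a₀ + m_{k+1})/d_{k+1}⌋ (starting m₀ = 0, d₀ = 1), with convergents p_k = a_k·p_{k-1} + p_{k-2}, q_k = a_k·q_{k-1} + q_{k-2} (p₋₁ = 1, q₋₁ = 0):
  k = 0: a₀ = 10; p₀/q₀ = 10/1; p₀² − 110·q₀² = 100 − 110 = -10.
  k = 1: m = 10, d = 10, a = ⌊(10 + 10)/10⌋ = 2; p/q = (2·10 + 1)/(2·1 + 0) = 21/2; p² − 110·q² = 441 − 440 = 1.
  The first convergent with p² − 110·q² = 1 gives the fundamental solution (x₁, y₁) = (21, 2).
Step 2: Apply the recurrence (x_{n+1}, y_{n+1}) = (x₁x_n + 110y₁y_n, x₁y_n + y₁x_n) repeatedly.
  From (x_1, y_1) = (21, 2): x_2 = 21·21 + 110·2·2 = 881; y_2 = 21·2 + 2·21 = 84.
  From (x_2, y_2) = (881, 84): x_3 = 21·881 + 110·2·84 = 36981; y_3 = 21·84 + 2·881 = 3526.
  From (x_3, y_3) = (36981, 3526): x_4 = 21·36981 + 110·2·3526 = 1552321; y_4 = 21·3526 + 2·36981 = 148008.
  From (x_4, y_4) = (1552321, 148008): x_5 = 21·1552321 + 110·2·148008 = 65160501; y_5 = 21·148008 + 2·1552321 = 6212810.
Step 3: Verify x_5² - 110·y_5² = 4245890890571001 - 4245890890571000 = 1 (should be 1). ✓

(x_1, y_1) = (21, 2); (x_5, y_5) = (65160501, 6212810).


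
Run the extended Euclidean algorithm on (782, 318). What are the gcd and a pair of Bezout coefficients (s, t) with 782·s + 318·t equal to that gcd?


Euclidean algorithm on (782, 318) — divide until remainder is 0:
  782 = 2 · 318 + 146
  318 = 2 · 146 + 26
  146 = 5 · 26 + 16
  26 = 1 · 16 + 10
  16 = 1 · 10 + 6
  10 = 1 · 6 + 4
  6 = 1 · 4 + 2
  4 = 2 · 2 + 0
gcd(782, 318) = 2.
Track Bezout coefficients alongside the remainders: start with r₀ = 782 = a·1 + b·0 (s = 1, t = 0) and r₁ = 318 = a·0 + b·1 (s = 0, t = 1); each new remainder r_{k+1} = r_{k-1} − q_k·r_k inherits s_{k+1} = s_{k-1} − q_k·s_k, t_{k+1} = t_{k-1} − q_k·t_k, so r_k = a·s_k + b·t_k at every step:
  q = 2: r = 146, s = 1 − 2·0 = 1, t = 0 − 2·1 = -2  (check: 782·1 + 318·(-2) = 146)
  q = 2: r = 26, s = 0 − 2·1 = -2, t = 1 − 2·(-2) = 5  (check: 782·(-2) + 318·5 = 26)
  q = 5: r = 16, s = 1 − 5·(-2) = 11, t = -2 − 5·5 = -27  (check: 782·11 + 318·(-27) = 16)
  q = 1: r = 10, s = -2 − 1·11 = -13, t = 5 − 1·(-27) = 32  (check: 782·(-13) + 318·32 = 10)
  q = 1: r = 6, s = 11 − 1·(-13) = 24, t = -27 − 1·32 = -59  (check: 782·24 + 318·(-59) = 6)
  q = 1: r = 4, s = -13 − 1·24 = -37, t = 32 − 1·(-59) = 91  (check: 782·(-37) + 318·91 = 4)
  q = 1: r = 2, s = 24 − 1·(-37) = 61, t = -59 − 1·91 = -150  (check: 782·61 + 318·(-150) = 2)
The row with r = 2 (the gcd) gives the Bezout coefficients s = 61, t = -150.
Result: 782 · (61) + 318 · (-150) = 2.

gcd(782, 318) = 2; s = 61, t = -150 (check: 782·61 + 318·(-150) = 2).


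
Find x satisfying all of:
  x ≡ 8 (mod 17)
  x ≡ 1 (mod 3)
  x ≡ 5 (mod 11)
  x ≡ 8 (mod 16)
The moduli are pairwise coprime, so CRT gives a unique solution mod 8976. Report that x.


Product of moduli M = 17 · 3 · 11 · 16 = 8976.
Merge one congruence at a time:
  Start: x ≡ 8 (mod 17).
  Combine with x ≡ 1 (mod 3); new modulus lcm = 51.
    Write x = 8 + 17·t and substitute into x ≡ 1 (mod 3): 17·t ≡ 1 − 8 = -7 (mod 3).
    Reduce coefficients mod 3: 2·t ≡ 2 (mod 3).
    The inverse of 2 mod 3 is 2 (since 2·2 = 4 = 1·3 + 1), so t ≡ 2·2 = 4 ≡ 1 (mod 3).
    Then x = 8 + 17·1 = 25, valid modulo lcm(17, 3) = 51: x ≡ 25 (mod 51).
  Combine with x ≡ 5 (mod 11); new modulus lcm = 561.
    Write x = 25 + 51·t and substitute into x ≡ 5 (mod 11): 51·t ≡ 5 − 25 = -20 (mod 11).
    Reduce coefficients mod 11: 7·t ≡ 2 (mod 11).
    The inverse of 7 mod 11 is 8 (since 7·8 = 56 = 5·11 + 1), so t ≡ 8·2 = 16 ≡ 5 (mod 11).
    Then x = 25 + 51·5 = 280, valid modulo lcm(51, 11) = 561: x ≡ 280 (mod 561).
  Combine with x ≡ 8 (mod 16); new modulus lcm = 8976.
    Write x = 280 + 561·t and substitute into x ≡ 8 (mod 16): 561·t ≡ 8 − 280 = -272 (mod 16).
    Reduce coefficients mod 16: 1·t ≡ 0 (mod 16).
    So t ≡ 0 (mod 16).
    Then x = 280 + 561·0 = 280, valid modulo lcm(561, 16) = 8976: x ≡ 280 (mod 8976).
Verify against each original: 280 mod 17 = 8, 280 mod 3 = 1, 280 mod 11 = 5, 280 mod 16 = 8.

x ≡ 280 (mod 8976).


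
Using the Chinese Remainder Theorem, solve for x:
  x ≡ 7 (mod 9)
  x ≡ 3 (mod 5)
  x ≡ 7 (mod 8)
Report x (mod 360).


Moduli 9, 5, 8 are pairwise coprime; by CRT there is a unique solution modulo M = 9 · 5 · 8 = 360.
Solve pairwise, accumulating the modulus:
  Start with x ≡ 7 (mod 9).
  Combine with x ≡ 3 (mod 5): since gcd(9, 5) = 1, we get a unique residue mod 45.
    Write x = 7 + 9·t and substitute into x ≡ 3 (mod 5): 9·t ≡ 3 − 7 = -4 (mod 5).
    Reduce coefficients mod 5: 4·t ≡ 1 (mod 5).
    The inverse of 4 mod 5 is 4 (since 4·4 = 16 = 3·5 + 1), so t ≡ 4·1 = 4 ≡ 4 (mod 5).
    Then x = 7 + 9·4 = 43, valid modulo lcm(9, 5) = 45: x ≡ 43 (mod 45).
  Combine with x ≡ 7 (mod 8): since gcd(45, 8) = 1, we get a unique residue mod 360.
    Write x = 43 + 45·t and substitute into x ≡ 7 (mod 8): 45·t ≡ 7 − 43 = -36 (mod 8).
    Reduce coefficients mod 8: 5·t ≡ 4 (mod 8).
    The inverse of 5 mod 8 is 5 (since 5·5 = 25 = 3·8 + 1), so t ≡ 5·4 = 20 ≡ 4 (mod 8).
    Then x = 43 + 45·4 = 223, valid modulo lcm(45, 8) = 360: x ≡ 223 (mod 360).
Verify: 223 mod 9 = 7 ✓, 223 mod 5 = 3 ✓, 223 mod 8 = 7 ✓.

x ≡ 223 (mod 360).


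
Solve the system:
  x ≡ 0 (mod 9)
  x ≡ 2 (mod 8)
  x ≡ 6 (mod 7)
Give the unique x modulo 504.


Moduli 9, 8, 7 are pairwise coprime; by CRT there is a unique solution modulo M = 9 · 8 · 7 = 504.
Solve pairwise, accumulating the modulus:
  Start with x ≡ 0 (mod 9).
  Combine with x ≡ 2 (mod 8): since gcd(9, 8) = 1, we get a unique residue mod 72.
    Write x = 0 + 9·t and substitute into x ≡ 2 (mod 8): 9·t ≡ 2 − 0 = 2 (mod 8).
    Reduce coefficients mod 8: 1·t ≡ 2 (mod 8).
    So t ≡ 2 (mod 8).
    Then x = 0 + 9·2 = 18, valid modulo lcm(9, 8) = 72: x ≡ 18 (mod 72).
  Combine with x ≡ 6 (mod 7): since gcd(72, 7) = 1, we get a unique residue mod 504.
    Write x = 18 + 72·t and substitute into x ≡ 6 (mod 7): 72·t ≡ 6 − 18 = -12 (mod 7).
    Reduce coefficients mod 7: 2·t ≡ 2 (mod 7).
    The inverse of 2 mod 7 is 4 (since 2·4 = 8 = 1·7 + 1), so t ≡ 4·2 = 8 ≡ 1 (mod 7).
    Then x = 18 + 72·1 = 90, valid modulo lcm(72, 7) = 504: x ≡ 90 (mod 504).
Verify: 90 mod 9 = 0 ✓, 90 mod 8 = 2 ✓, 90 mod 7 = 6 ✓.

x ≡ 90 (mod 504).


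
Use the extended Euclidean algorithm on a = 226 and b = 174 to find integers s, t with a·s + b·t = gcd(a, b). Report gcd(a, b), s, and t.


Euclidean algorithm on (226, 174) — divide until remainder is 0:
  226 = 1 · 174 + 52
  174 = 3 · 52 + 18
  52 = 2 · 18 + 16
  18 = 1 · 16 + 2
  16 = 8 · 2 + 0
gcd(226, 174) = 2.
Track Bezout coefficients alongside the remainders: start with r₀ = 226 = a·1 + b·0 (s = 1, t = 0) and r₁ = 174 = a·0 + b·1 (s = 0, t = 1); each new remainder r_{k+1} = r_{k-1} − q_k·r_k inherits s_{k+1} = s_{k-1} − q_k·s_k, t_{k+1} = t_{k-1} − q_k·t_k, so r_k = a·s_k + b·t_k at every step:
  q = 1: r = 52, s = 1 − 1·0 = 1, t = 0 − 1·1 = -1  (check: 226·1 + 174·(-1) = 52)
  q = 3: r = 18, s = 0 − 3·1 = -3, t = 1 − 3·(-1) = 4  (check: 226·(-3) + 174·4 = 18)
  q = 2: r = 16, s = 1 − 2·(-3) = 7, t = -1 − 2·4 = -9  (check: 226·7 + 174·(-9) = 16)
  q = 1: r = 2, s = -3 − 1·7 = -10, t = 4 − 1·(-9) = 13  (check: 226·(-10) + 174·13 = 2)
The row with r = 2 (the gcd) gives the Bezout coefficients s = -10, t = 13.
Result: 226 · (-10) + 174 · (13) = 2.

gcd(226, 174) = 2; s = -10, t = 13 (check: 226·(-10) + 174·13 = 2).


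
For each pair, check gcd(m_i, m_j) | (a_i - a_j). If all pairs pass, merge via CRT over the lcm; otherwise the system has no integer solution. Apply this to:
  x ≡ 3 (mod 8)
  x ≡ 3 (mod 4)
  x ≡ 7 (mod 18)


Moduli 8, 4, 18 are not pairwise coprime, so CRT works modulo lcm(m_i) when all pairwise compatibility conditions hold.
Pairwise compatibility: gcd(m_i, m_j) must divide a_i - a_j for every pair.
Merge one congruence at a time:
  Start: x ≡ 3 (mod 8).
  Combine with x ≡ 3 (mod 4): gcd(8, 4) = 4; 3 - 3 = 0, which IS divisible by 4, so compatible.
    Write x = 3 + 8·t and substitute into x ≡ 3 (mod 4): 8·t ≡ 3 − 3 = 0 (mod 4).
    Divide the congruence (and modulus) by g = 4: 2·t ≡ 0 (mod 1).
    Modulo 1 every t works; take t = 0.
    Then x = 3 + 8·0 = 3, valid modulo lcm(8, 4) = 8: x ≡ 3 (mod 8).
  Combine with x ≡ 7 (mod 18): gcd(8, 18) = 2; 7 - 3 = 4, which IS divisible by 2, so compatible.
    Write x = 3 + 8·t and substitute into x ≡ 7 (mod 18): 8·t ≡ 7 − 3 = 4 (mod 18).
    Divide the congruence (and modulus) by g = 2: 4·t ≡ 2 (mod 9).
    The inverse of 4 mod 9 is 7 (since 4·7 = 28 = 3·9 + 1), so t ≡ 7·2 = 14 ≡ 5 (mod 9).
    Then x = 3 + 8·5 = 43, valid modulo lcm(8, 18) = 72: x ≡ 43 (mod 72).
Verify: 43 mod 8 = 3, 43 mod 4 = 3, 43 mod 18 = 7.

x ≡ 43 (mod 72).


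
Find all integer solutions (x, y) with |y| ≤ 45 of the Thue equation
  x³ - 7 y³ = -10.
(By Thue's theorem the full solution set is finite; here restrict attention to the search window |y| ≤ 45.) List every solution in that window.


The equation is x³ - 7y³ = -10. For fixed y, x³ = 7·y³ − 10, so a solution requires the RHS to be a perfect cube.
Strategy: iterate y from -45 to 45, compute RHS = 7·y³ − 10, and check whether it is a (positive or negative) perfect cube.
Check small values of y:
  y = 0: RHS = -10 is not a perfect cube.
  y = 1: RHS = -3 is not a perfect cube.
  y = -1: RHS = -17 is not a perfect cube.
  y = 2: RHS = 46 is not a perfect cube.
  y = -2: RHS = -66 is not a perfect cube.
  y = 3: RHS = 179 is not a perfect cube.
  y = -3: RHS = -199 is not a perfect cube.
Continuing the search up to |y| = 45 finds no solutions either.
No (x, y) in the scanned range satisfies the equation.

No integer solutions with |y| ≤ 45.


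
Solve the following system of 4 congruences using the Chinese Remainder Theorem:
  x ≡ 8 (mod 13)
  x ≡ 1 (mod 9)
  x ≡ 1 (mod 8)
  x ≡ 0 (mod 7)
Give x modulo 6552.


Product of moduli M = 13 · 9 · 8 · 7 = 6552.
Merge one congruence at a time:
  Start: x ≡ 8 (mod 13).
  Combine with x ≡ 1 (mod 9); new modulus lcm = 117.
    Write x = 8 + 13·t and substitute into x ≡ 1 (mod 9): 13·t ≡ 1 − 8 = -7 (mod 9).
    Reduce coefficients mod 9: 4·t ≡ 2 (mod 9).
    The inverse of 4 mod 9 is 7 (since 4·7 = 28 = 3·9 + 1), so t ≡ 7·2 = 14 ≡ 5 (mod 9).
    Then x = 8 + 13·5 = 73, valid modulo lcm(13, 9) = 117: x ≡ 73 (mod 117).
  Combine with x ≡ 1 (mod 8); new modulus lcm = 936.
    Write x = 73 + 117·t and substitute into x ≡ 1 (mod 8): 117·t ≡ 1 − 73 = -72 (mod 8).
    Reduce coefficients mod 8: 5·t ≡ 0 (mod 8).
    The inverse of 5 mod 8 is 5 (since 5·5 = 25 = 3·8 + 1), so t ≡ 5·0 = 0 ≡ 0 (mod 8).
    Then x = 73 + 117·0 = 73, valid modulo lcm(117, 8) = 936: x ≡ 73 (mod 936).
  Combine with x ≡ 0 (mod 7); new modulus lcm = 6552.
    Write x = 73 + 936·t and substitute into x ≡ 0 (mod 7): 936·t ≡ 0 − 73 = -73 (mod 7).
    Reduce coefficients mod 7: 5·t ≡ 4 (mod 7).
    The inverse of 5 mod 7 is 3 (since 5·3 = 15 = 2·7 + 1), so t ≡ 3·4 = 12 ≡ 5 (mod 7).
    Then x = 73 + 936·5 = 4753, valid modulo lcm(936, 7) = 6552: x ≡ 4753 (mod 6552).
Verify against each original: 4753 mod 13 = 8, 4753 mod 9 = 1, 4753 mod 8 = 1, 4753 mod 7 = 0.

x ≡ 4753 (mod 6552).


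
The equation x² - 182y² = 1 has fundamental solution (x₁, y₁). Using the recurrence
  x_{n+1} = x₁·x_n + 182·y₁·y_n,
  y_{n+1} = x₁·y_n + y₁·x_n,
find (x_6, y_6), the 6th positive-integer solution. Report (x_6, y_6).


Step 1: Find the fundamental solution (x₁, y₁) of x² - 182y² = 1.
  Expand √182 as a continued fraction. a₀ = ⌊√182⌋ = 13; iterate m_{k+1} = d_k·a_k − m_k, d_{k+1} = (182 − m_{k+1}²)/d_k, a_{k+1} = ⌊(a₀ + m_{k+1})/d_{k+1}⌋ (starting m₀ = 0, d₀ = 1), with convergents p_k = a_k·p_{k-1} + p_{k-2}, q_k = a_k·q_{k-1} + q_{k-2} (p₋₁ = 1, q₋₁ = 0):
  k = 0: a₀ = 13; p₀/q₀ = 13/1; p₀² − 182·q₀² = 169 − 182 = -13.
  k = 1: m = 13, d = 13, a = ⌊(13 + 13)/13⌋ = 2; p/q = (2·13 + 1)/(2·1 + 0) = 27/2; p² − 182·q² = 729 − 728 = 1.
  The first convergent with p² − 182·q² = 1 gives the fundamental solution (x₁, y₁) = (27, 2).
Step 2: Apply the recurrence (x_{n+1}, y_{n+1}) = (x₁x_n + 182y₁y_n, x₁y_n + y₁x_n) repeatedly.
  From (x_1, y_1) = (27, 2): x_2 = 27·27 + 182·2·2 = 1457; y_2 = 27·2 + 2·27 = 108.
  From (x_2, y_2) = (1457, 108): x_3 = 27·1457 + 182·2·108 = 78651; y_3 = 27·108 + 2·1457 = 5830.
  From (x_3, y_3) = (78651, 5830): x_4 = 27·78651 + 182·2·5830 = 4245697; y_4 = 27·5830 + 2·78651 = 314712.
  From (x_4, y_4) = (4245697, 314712): x_5 = 27·4245697 + 182·2·314712 = 229188987; y_5 = 27·314712 + 2·4245697 = 16988618.
  From (x_5, y_5) = (229188987, 16988618): x_6 = 27·229188987 + 182·2·16988618 = 12371959601; y_6 = 27·16988618 + 2·229188987 = 917070660.
Step 3: Verify x_6² - 182·y_6² = 153065384368776079201 - 153065384368776079200 = 1 (should be 1). ✓

(x_1, y_1) = (27, 2); (x_6, y_6) = (12371959601, 917070660).


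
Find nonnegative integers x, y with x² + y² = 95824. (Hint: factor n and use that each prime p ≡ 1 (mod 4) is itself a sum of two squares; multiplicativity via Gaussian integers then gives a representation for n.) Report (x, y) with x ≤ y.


Step 1: Factor n = 95824 = 2^4 · 53 · 113.
Step 2: Check the mod-4 condition on each prime factor: 2 = 2 (special); 53 ≡ 1 (mod 4), exponent 1; 113 ≡ 1 (mod 4), exponent 1.
All primes ≡ 3 (mod 4) appear to even exponent (or don't appear), so by the two-squares theorem n IS expressible as a sum of two squares.
Step 3: Build a representation. Group n = k² · m with k = 4 and m = 53 · 113 = 5989 (a product of primes ≡ 1 (mod 4)); a representation of m scales to one of n via (k·x)² + (k·y)² = k²(x² + y²). Each prime p ≡ 1 (mod 4) is itself a sum of two squares; find a² by testing p − a² for a perfect square:
  53: 53 − 1² = 52, 53 − 2² = 49 = 7² ⇒ 53 = 2² + 7².
  113: 113 − 1² = 112, 113 − 2² = 109, 113 − 3² = 104, 113 − 4² = 97, 113 − 5² = 88, 113 − 6² = 77, 113 − 7² = 64 = 8² ⇒ 113 = 7² + 8².
  Combine using the Brahmagupta–Fibonacci identity (a² + b²)(c² + d²) = (ac − bd)² + (ad + bc)² = (ac + bd)² + (ad − bc)²:
  53 · 113 = 5989: from (2² + 7²)(7² + 8²), take (2·7 − 7·8, 2·8 + 7·7) = (14 − 56, 16 + 49) = (-42, 65); dropping signs (only squares matter) gives (42, 65); check 42² + 65² = 1764 + 4225 = 5989 ✓.
  Scale by k = 4: (4·42, 4·65) = (168, 260).
Step 4: Order so x ≤ y and verify: 168² + 260² = 28224 + 67600 = 95824 = n. ✓

n = 95824 = 168² + 260² (one valid representation with x ≤ y).


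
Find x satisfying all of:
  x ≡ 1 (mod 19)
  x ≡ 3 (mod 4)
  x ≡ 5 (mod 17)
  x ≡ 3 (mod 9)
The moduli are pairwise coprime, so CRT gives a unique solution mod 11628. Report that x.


Product of moduli M = 19 · 4 · 17 · 9 = 11628.
Merge one congruence at a time:
  Start: x ≡ 1 (mod 19).
  Combine with x ≡ 3 (mod 4); new modulus lcm = 76.
    Write x = 1 + 19·t and substitute into x ≡ 3 (mod 4): 19·t ≡ 3 − 1 = 2 (mod 4).
    Reduce coefficients mod 4: 3·t ≡ 2 (mod 4).
    The inverse of 3 mod 4 is 3 (since 3·3 = 9 = 2·4 + 1), so t ≡ 3·2 = 6 ≡ 2 (mod 4).
    Then x = 1 + 19·2 = 39, valid modulo lcm(19, 4) = 76: x ≡ 39 (mod 76).
  Combine with x ≡ 5 (mod 17); new modulus lcm = 1292.
    Write x = 39 + 76·t and substitute into x ≡ 5 (mod 17): 76·t ≡ 5 − 39 = -34 (mod 17).
    Reduce coefficients mod 17: 8·t ≡ 0 (mod 17).
    The inverse of 8 mod 17 is 15 (since 8·15 = 120 = 7·17 + 1), so t ≡ 15·0 = 0 ≡ 0 (mod 17).
    Then x = 39 + 76·0 = 39, valid modulo lcm(76, 17) = 1292: x ≡ 39 (mod 1292).
  Combine with x ≡ 3 (mod 9); new modulus lcm = 11628.
    Write x = 39 + 1292·t and substitute into x ≡ 3 (mod 9): 1292·t ≡ 3 − 39 = -36 (mod 9).
    Reduce coefficients mod 9: 5·t ≡ 0 (mod 9).
    The inverse of 5 mod 9 is 2 (since 5·2 = 10 = 1·9 + 1), so t ≡ 2·0 = 0 ≡ 0 (mod 9).
    Then x = 39 + 1292·0 = 39, valid modulo lcm(1292, 9) = 11628: x ≡ 39 (mod 11628).
Verify against each original: 39 mod 19 = 1, 39 mod 4 = 3, 39 mod 17 = 5, 39 mod 9 = 3.

x ≡ 39 (mod 11628).
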